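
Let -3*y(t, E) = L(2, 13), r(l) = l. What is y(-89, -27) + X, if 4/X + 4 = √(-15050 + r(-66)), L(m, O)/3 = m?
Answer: -7570/3783 - 2*I*√3779/3783 ≈ -2.0011 - 0.0325*I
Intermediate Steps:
L(m, O) = 3*m
y(t, E) = -2
X = 4/(-4 + 2*I*√3779) (X = 4/(-4 + √(-15050 - 66)) = 4/(-4 + √(-15116)) = 4/(-4 + 2*I*√3779) ≈ -0.0010574 - 0.0325*I)
y(-89, -27) + X = -2 + (-4/3783 - 2*I*√3779/3783) = -7570/3783 - 2*I*√3779/3783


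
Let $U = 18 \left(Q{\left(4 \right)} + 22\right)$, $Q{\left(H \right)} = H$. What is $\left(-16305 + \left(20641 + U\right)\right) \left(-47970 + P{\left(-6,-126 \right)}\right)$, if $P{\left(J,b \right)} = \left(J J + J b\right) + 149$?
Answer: $-225927316$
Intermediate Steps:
$U = 468$ ($U = 18 \left(4 + 22\right) = 18 \cdot 26 = 468$)
$P{\left(J,b \right)} = 149 + J^{2} + J b$ ($P{\left(J,b \right)} = \left(J^{2} + J b\right) + 149 = 149 + J^{2} + J b$)
$\left(-16305 + \left(20641 + U\right)\right) \left(-47970 + P{\left(-6,-126 \right)}\right) = \left(-16305 + \left(20641 + 468\right)\right) \left(-47970 + \left(149 + \left(-6\right)^{2} - -756\right)\right) = \left(-16305 + 21109\right) \left(-47970 + \left(149 + 36 + 756\right)\right) = 4804 \left(-47970 + 941\right) = 4804 \left(-47029\right) = -225927316$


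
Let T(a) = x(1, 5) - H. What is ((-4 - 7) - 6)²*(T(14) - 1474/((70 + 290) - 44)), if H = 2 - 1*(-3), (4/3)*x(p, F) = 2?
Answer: -186405/79 ≈ -2359.6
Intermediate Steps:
x(p, F) = 3/2 (x(p, F) = (¾)*2 = 3/2)
H = 5 (H = 2 + 3 = 5)
T(a) = -7/2 (T(a) = 3/2 - 1*5 = 3/2 - 5 = -7/2)
((-4 - 7) - 6)²*(T(14) - 1474/((70 + 290) - 44)) = ((-4 - 7) - 6)²*(-7/2 - 1474/((70 + 290) - 44)) = (-11 - 6)²*(-7/2 - 1474/(360 - 44)) = (-17)²*(-7/2 - 1474/316) = 289*(-7/2 - 1474*1/316) = 289*(-7/2 - 737/158) = 289*(-645/79) = -186405/79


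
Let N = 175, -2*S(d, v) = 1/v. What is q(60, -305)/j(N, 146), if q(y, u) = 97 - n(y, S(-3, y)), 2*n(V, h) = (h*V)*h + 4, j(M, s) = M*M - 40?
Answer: 45599/14680800 ≈ 0.0031060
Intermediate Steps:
S(d, v) = -1/(2*v)
j(M, s) = -40 + M² (j(M, s) = M² - 40 = -40 + M²)
n(V, h) = 2 + V*h²/2 (n(V, h) = ((h*V)*h + 4)/2 = ((V*h)*h + 4)/2 = (V*h² + 4)/2 = (4 + V*h²)/2 = 2 + V*h²/2)
q(y, u) = 95 - 1/(8*y) (q(y, u) = 97 - (2 + y*(-1/(2*y))²/2) = 97 - (2 + y*(1/(4*y²))/2) = 97 - (2 + 1/(8*y)) = 97 + (-2 - 1/(8*y)) = 95 - 1/(8*y))
q(60, -305)/j(N, 146) = (95 - ⅛/60)/(-40 + 175²) = (95 - ⅛*1/60)/(-40 + 30625) = (95 - 1/480)/30585 = (45599/480)*(1/30585) = 45599/14680800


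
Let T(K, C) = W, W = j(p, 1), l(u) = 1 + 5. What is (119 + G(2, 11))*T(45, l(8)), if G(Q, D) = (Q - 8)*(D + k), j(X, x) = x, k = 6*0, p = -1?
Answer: 53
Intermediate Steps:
l(u) = 6
k = 0
G(Q, D) = D*(-8 + Q) (G(Q, D) = (Q - 8)*(D + 0) = (-8 + Q)*D = D*(-8 + Q))
W = 1
T(K, C) = 1
(119 + G(2, 11))*T(45, l(8)) = (119 + 11*(-8 + 2))*1 = (119 + 11*(-6))*1 = (119 - 66)*1 = 53*1 = 53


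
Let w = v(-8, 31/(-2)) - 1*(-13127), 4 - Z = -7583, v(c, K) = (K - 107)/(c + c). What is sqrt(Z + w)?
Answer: 3*sqrt(147354)/8 ≈ 143.95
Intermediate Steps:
v(c, K) = (-107 + K)/(2*c) (v(c, K) = (-107 + K)/((2*c)) = (-107 + K)*(1/(2*c)) = (-107 + K)/(2*c))
Z = 7587 (Z = 4 - 1*(-7583) = 4 + 7583 = 7587)
w = 420309/32 (w = (1/2)*(-107 + 31/(-2))/(-8) - 1*(-13127) = (1/2)*(-1/8)*(-107 + 31*(-1/2)) + 13127 = (1/2)*(-1/8)*(-107 - 31/2) + 13127 = (1/2)*(-1/8)*(-245/2) + 13127 = 245/32 + 13127 = 420309/32 ≈ 13135.)
sqrt(Z + w) = sqrt(7587 + 420309/32) = sqrt(663093/32) = 3*sqrt(147354)/8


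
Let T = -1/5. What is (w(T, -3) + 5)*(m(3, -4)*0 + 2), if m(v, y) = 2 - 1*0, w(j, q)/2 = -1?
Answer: 6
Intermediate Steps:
T = -1/5 (T = -1*1/5 = -1/5 ≈ -0.20000)
w(j, q) = -2 (w(j, q) = 2*(-1) = -2)
m(v, y) = 2 (m(v, y) = 2 + 0 = 2)
(w(T, -3) + 5)*(m(3, -4)*0 + 2) = (-2 + 5)*(2*0 + 2) = 3*(0 + 2) = 3*2 = 6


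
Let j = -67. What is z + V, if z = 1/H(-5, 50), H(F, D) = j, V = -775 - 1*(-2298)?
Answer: 102040/67 ≈ 1523.0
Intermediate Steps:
V = 1523 (V = -775 + 2298 = 1523)
H(F, D) = -67
z = -1/67 (z = 1/(-67) = -1/67 ≈ -0.014925)
z + V = -1/67 + 1523 = 102040/67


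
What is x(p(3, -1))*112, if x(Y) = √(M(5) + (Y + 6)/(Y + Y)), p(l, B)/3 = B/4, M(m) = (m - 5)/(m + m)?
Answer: 56*I*√14 ≈ 209.53*I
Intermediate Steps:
M(m) = (-5 + m)/(2*m) (M(m) = (-5 + m)/((2*m)) = (-5 + m)*(1/(2*m)) = (-5 + m)/(2*m))
p(l, B) = 3*B/4 (p(l, B) = 3*(B/4) = 3*B/4)
x(Y) = √2*√((6 + Y)/Y)/2 (x(Y) = √((½)*(-5 + 5)/5 + (Y + 6)/(Y + Y)) = √((½)*(⅕)*0 + (6 + Y)/((2*Y))) = √(0 + (6 + Y)*(1/(2*Y))) = √(0 + (6 + Y)/(2*Y)) = √((6 + Y)/(2*Y)) = √2*√((6 + Y)/Y)/2)
x(p(3, -1))*112 = (√2*√((6 + (¾)*(-1))/(((¾)*(-1))))/2)*112 = (√2*√((6 - ¾)/(-¾))/2)*112 = (√2*√(-4/3*21/4)/2)*112 = (√2*√(-7)/2)*112 = (√2*(I*√7)/2)*112 = (I*√14/2)*112 = 56*I*√14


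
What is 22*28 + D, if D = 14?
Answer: 630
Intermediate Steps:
22*28 + D = 22*28 + 14 = 616 + 14 = 630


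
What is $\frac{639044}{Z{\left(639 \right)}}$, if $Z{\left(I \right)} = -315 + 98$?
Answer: $- \frac{91292}{31} \approx -2944.9$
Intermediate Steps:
$Z{\left(I \right)} = -217$
$\frac{639044}{Z{\left(639 \right)}} = \frac{639044}{-217} = 639044 \left(- \frac{1}{217}\right) = - \frac{91292}{31}$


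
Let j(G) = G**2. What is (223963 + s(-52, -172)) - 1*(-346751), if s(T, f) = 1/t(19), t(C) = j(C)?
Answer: 206027755/361 ≈ 5.7071e+5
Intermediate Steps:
t(C) = C**2
s(T, f) = 1/361 (s(T, f) = 1/(19**2) = 1/361)
(223963 + s(-52, -172)) - 1*(-346751) = (223963 + 1/361) - 1*(-346751) = 80850644/361 + 346751 = 206027755/361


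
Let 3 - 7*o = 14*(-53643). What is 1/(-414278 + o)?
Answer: -7/2148941 ≈ -3.2574e-6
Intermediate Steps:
o = 751005/7 (o = 3/7 - 2*(-53643) = 3/7 - ⅐*(-751002) = 3/7 + 107286 = 751005/7 ≈ 1.0729e+5)
1/(-414278 + o) = 1/(-414278 + 751005/7) = 1/(-2148941/7) = -7/2148941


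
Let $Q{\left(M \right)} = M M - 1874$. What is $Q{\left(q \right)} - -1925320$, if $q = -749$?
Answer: $2484447$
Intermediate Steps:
$Q{\left(M \right)} = -1874 + M^{2}$ ($Q{\left(M \right)} = M^{2} - 1874 = -1874 + M^{2}$)
$Q{\left(q \right)} - -1925320 = \left(-1874 + \left(-749\right)^{2}\right) - -1925320 = \left(-1874 + 561001\right) + 1925320 = 559127 + 1925320 = 2484447$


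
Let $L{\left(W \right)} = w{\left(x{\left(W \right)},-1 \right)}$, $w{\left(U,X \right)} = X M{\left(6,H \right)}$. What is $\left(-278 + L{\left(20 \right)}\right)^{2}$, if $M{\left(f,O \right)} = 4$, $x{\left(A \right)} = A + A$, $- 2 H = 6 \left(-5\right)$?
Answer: $79524$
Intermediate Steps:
$H = 15$ ($H = - \frac{6 \left(-5\right)}{2} = \left(- \frac{1}{2}\right) \left(-30\right) = 15$)
$x{\left(A \right)} = 2 A$
$w{\left(U,X \right)} = 4 X$ ($w{\left(U,X \right)} = X 4 = 4 X$)
$L{\left(W \right)} = -4$ ($L{\left(W \right)} = 4 \left(-1\right) = -4$)
$\left(-278 + L{\left(20 \right)}\right)^{2} = \left(-278 - 4\right)^{2} = \left(-282\right)^{2} = 79524$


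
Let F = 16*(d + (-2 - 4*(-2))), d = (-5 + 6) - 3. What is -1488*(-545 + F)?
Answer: 715728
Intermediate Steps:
d = -2 (d = 1 - 3 = -2)
F = 64 (F = 16*(-2 + (-2 - 4*(-2))) = 16*(-2 + (-2 + 8)) = 16*(-2 + 6) = 16*4 = 64)
-1488*(-545 + F) = -1488*(-545 + 64) = -1488*(-481) = 715728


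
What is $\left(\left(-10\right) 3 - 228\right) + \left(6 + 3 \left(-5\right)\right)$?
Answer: $-267$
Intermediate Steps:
$\left(\left(-10\right) 3 - 228\right) + \left(6 + 3 \left(-5\right)\right) = \left(-30 - 228\right) + \left(6 - 15\right) = -258 - 9 = -267$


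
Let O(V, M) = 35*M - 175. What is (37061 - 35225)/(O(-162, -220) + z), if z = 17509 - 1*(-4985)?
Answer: 612/4873 ≈ 0.12559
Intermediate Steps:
z = 22494 (z = 17509 + 4985 = 22494)
O(V, M) = -175 + 35*M
(37061 - 35225)/(O(-162, -220) + z) = (37061 - 35225)/((-175 + 35*(-220)) + 22494) = 1836/((-175 - 7700) + 22494) = 1836/(-7875 + 22494) = 1836/14619 = 1836*(1/14619) = 612/4873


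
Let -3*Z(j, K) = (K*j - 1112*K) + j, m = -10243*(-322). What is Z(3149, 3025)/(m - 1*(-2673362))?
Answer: -3082537/8957412 ≈ -0.34413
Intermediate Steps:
m = 3298246
Z(j, K) = -j/3 + 1112*K/3 - K*j/3 (Z(j, K) = -((K*j - 1112*K) + j)/3 = -((-1112*K + K*j) + j)/3 = -(j - 1112*K + K*j)/3 = -j/3 + 1112*K/3 - K*j/3)
Z(3149, 3025)/(m - 1*(-2673362)) = (-⅓*3149 + (1112/3)*3025 - ⅓*3025*3149)/(3298246 - 1*(-2673362)) = (-3149/3 + 3363800/3 - 9525725/3)/(3298246 + 2673362) = -6165074/3/5971608 = -6165074/3*1/5971608 = -3082537/8957412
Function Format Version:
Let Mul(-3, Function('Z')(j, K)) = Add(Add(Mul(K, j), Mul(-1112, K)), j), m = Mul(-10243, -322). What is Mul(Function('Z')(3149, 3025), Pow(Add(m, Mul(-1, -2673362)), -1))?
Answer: Rational(-3082537, 8957412) ≈ -0.34413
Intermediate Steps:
m = 3298246
Function('Z')(j, K) = Add(Mul(Rational(-1, 3), j), Mul(Rational(1112, 3), K), Mul(Rational(-1, 3), K, j)) (Function('Z')(j, K) = Mul(Rational(-1, 3), Add(Add(Mul(K, j), Mul(-1112, K)), j)) = Mul(Rational(-1, 3), Add(Add(Mul(-1112, K), Mul(K, j)), j)) = Mul(Rational(-1, 3), Add(j, Mul(-1112, K), Mul(K, j))) = Add(Mul(Rational(-1, 3), j), Mul(Rational(1112, 3), K), Mul(Rational(-1, 3), K, j)))
Mul(Function('Z')(3149, 3025), Pow(Add(m, Mul(-1, -2673362)), -1)) = Mul(Add(Mul(Rational(-1, 3), 3149), Mul(Rational(1112, 3), 3025), Mul(Rational(-1, 3), 3025, 3149)), Pow(Add(3298246, Mul(-1, -2673362)), -1)) = Mul(Add(Rational(-3149, 3), Rational(3363800, 3), Rational(-9525725, 3)), Pow(Add(3298246, 2673362), -1)) = Mul(Rational(-6165074, 3), Pow(5971608, -1)) = Mul(Rational(-6165074, 3), Rational(1, 5971608)) = Rational(-3082537, 8957412)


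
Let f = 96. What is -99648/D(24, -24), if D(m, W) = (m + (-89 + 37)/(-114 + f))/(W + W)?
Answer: 21523968/121 ≈ 1.7788e+5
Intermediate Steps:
D(m, W) = (26/9 + m)/(2*W) (D(m, W) = (m + (-89 + 37)/(-114 + 96))/(W + W) = (m - 52/(-18))/((2*W)) = (m - 52*(-1/18))*(1/(2*W)) = (m + 26/9)*(1/(2*W)) = (26/9 + m)*(1/(2*W)) = (26/9 + m)/(2*W))
-99648/D(24, -24) = -99648*(-432/(26 + 9*24)) = -99648*(-432/(26 + 216)) = -99648/((1/18)*(-1/24)*242) = -99648/(-121/216) = -99648*(-216/121) = 21523968/121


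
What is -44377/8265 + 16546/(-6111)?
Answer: -135980179/16835805 ≈ -8.0768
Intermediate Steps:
-44377/8265 + 16546/(-6111) = -44377*1/8265 + 16546*(-1/6111) = -44377/8265 - 16546/6111 = -135980179/16835805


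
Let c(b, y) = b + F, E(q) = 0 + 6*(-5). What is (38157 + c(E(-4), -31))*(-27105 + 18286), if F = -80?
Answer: -335536493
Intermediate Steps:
E(q) = -30 (E(q) = 0 - 30 = -30)
c(b, y) = -80 + b (c(b, y) = b - 80 = -80 + b)
(38157 + c(E(-4), -31))*(-27105 + 18286) = (38157 + (-80 - 30))*(-27105 + 18286) = (38157 - 110)*(-8819) = 38047*(-8819) = -335536493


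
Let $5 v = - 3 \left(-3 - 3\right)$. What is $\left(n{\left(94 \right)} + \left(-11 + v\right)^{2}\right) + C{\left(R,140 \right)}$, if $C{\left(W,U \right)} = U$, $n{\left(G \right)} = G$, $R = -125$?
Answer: $\frac{7219}{25} \approx 288.76$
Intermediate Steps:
$v = \frac{18}{5}$ ($v = \frac{\left(-3\right) \left(-3 - 3\right)}{5} = \frac{\left(-3\right) \left(-6\right)}{5} = \frac{1}{5} \cdot 18 = \frac{18}{5} \approx 3.6$)
$\left(n{\left(94 \right)} + \left(-11 + v\right)^{2}\right) + C{\left(R,140 \right)} = \left(94 + \left(-11 + \frac{18}{5}\right)^{2}\right) + 140 = \left(94 + \left(- \frac{37}{5}\right)^{2}\right) + 140 = \left(94 + \frac{1369}{25}\right) + 140 = \frac{3719}{25} + 140 = \frac{7219}{25}$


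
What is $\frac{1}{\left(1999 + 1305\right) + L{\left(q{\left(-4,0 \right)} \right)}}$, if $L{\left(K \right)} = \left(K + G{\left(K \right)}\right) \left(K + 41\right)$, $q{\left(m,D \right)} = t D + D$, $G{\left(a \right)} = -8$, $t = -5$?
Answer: $\frac{1}{2976} \approx 0.00033602$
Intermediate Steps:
$q{\left(m,D \right)} = - 4 D$ ($q{\left(m,D \right)} = - 5 D + D = - 4 D$)
$L{\left(K \right)} = \left(-8 + K\right) \left(41 + K\right)$ ($L{\left(K \right)} = \left(K - 8\right) \left(K + 41\right) = \left(-8 + K\right) \left(41 + K\right)$)
$\frac{1}{\left(1999 + 1305\right) + L{\left(q{\left(-4,0 \right)} \right)}} = \frac{1}{\left(1999 + 1305\right) + \left(-328 + \left(\left(-4\right) 0\right)^{2} + 33 \left(\left(-4\right) 0\right)\right)} = \frac{1}{3304 + \left(-328 + 0^{2} + 33 \cdot 0\right)} = \frac{1}{3304 + \left(-328 + 0 + 0\right)} = \frac{1}{3304 - 328} = \frac{1}{2976}$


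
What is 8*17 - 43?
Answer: 93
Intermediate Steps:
8*17 - 43 = 136 - 43 = 93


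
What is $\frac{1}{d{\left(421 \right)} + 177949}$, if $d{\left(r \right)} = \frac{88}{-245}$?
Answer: $\frac{245}{43597417} \approx 5.6196 \cdot 10^{-6}$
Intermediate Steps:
$d{\left(r \right)} = - \frac{88}{245}$ ($d{\left(r \right)} = 88 \left(- \frac{1}{245}\right) = - \frac{88}{245}$)
$\frac{1}{d{\left(421 \right)} + 177949} = \frac{1}{- \frac{88}{245} + 177949} = \frac{1}{\frac{43597417}{245}} = \frac{245}{43597417}$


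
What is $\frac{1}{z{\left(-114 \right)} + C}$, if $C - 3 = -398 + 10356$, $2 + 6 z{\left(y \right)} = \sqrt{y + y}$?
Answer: $\frac{89646}{892933981} - \frac{3 i \sqrt{57}}{892933981} \approx 0.00010039 - 2.5365 \cdot 10^{-8} i$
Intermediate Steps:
$z{\left(y \right)} = - \frac{1}{3} + \frac{\sqrt{2} \sqrt{y}}{6}$ ($z{\left(y \right)} = - \frac{1}{3} + \frac{\sqrt{y + y}}{6} = - \frac{1}{3} + \frac{\sqrt{2 y}}{6} = - \frac{1}{3} + \frac{\sqrt{2} \sqrt{y}}{6}$)
$C = 9961$ ($C = 3 + \left(-398 + 10356\right) = 3 + 9958 = 9961$)
$\frac{1}{z{\left(-114 \right)} + C} = \frac{1}{\left(- \frac{1}{3} + \frac{\sqrt{2} \sqrt{-114}}{6}\right) + 9961} = \frac{1}{\left(- \frac{1}{3} + \frac{\sqrt{2} i \sqrt{114}}{6}\right) + 9961} = \frac{1}{\left(- \frac{1}{3} + \frac{i \sqrt{57}}{3}\right) + 9961} = \frac{1}{\frac{29882}{3} + \frac{i \sqrt{57}}{3}}$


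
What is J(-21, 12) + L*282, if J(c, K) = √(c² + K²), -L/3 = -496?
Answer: 419616 + 3*√65 ≈ 4.1964e+5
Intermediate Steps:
L = 1488 (L = -3*(-496) = 1488)
J(c, K) = √(K² + c²)
J(-21, 12) + L*282 = √(12² + (-21)²) + 1488*282 = √(144 + 441) + 419616 = √585 + 419616 = 3*√65 + 419616 = 419616 + 3*√65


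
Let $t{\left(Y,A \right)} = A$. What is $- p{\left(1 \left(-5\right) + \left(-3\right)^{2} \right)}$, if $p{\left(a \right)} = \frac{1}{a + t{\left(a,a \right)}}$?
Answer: $- \frac{1}{8} \approx -0.125$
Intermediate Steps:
$p{\left(a \right)} = \frac{1}{2 a}$ ($p{\left(a \right)} = \frac{1}{a + a} = \frac{1}{2 a}$)
$- p{\left(1 \left(-5\right) + \left(-3\right)^{2} \right)} = - \frac{1}{2 \left(1 \left(-5\right) + \left(-3\right)^{2}\right)} = - \frac{1}{2 \left(-5 + 9\right)} = - \frac{1}{2 \cdot 4} = \left(-1\right) \frac{1}{8} = - \frac{1}{8}$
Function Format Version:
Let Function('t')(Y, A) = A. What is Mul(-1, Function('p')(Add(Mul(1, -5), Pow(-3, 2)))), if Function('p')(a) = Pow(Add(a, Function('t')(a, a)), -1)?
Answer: Rational(-1, 8) ≈ -0.12500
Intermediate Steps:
Function('p')(a) = Mul(Rational(1, 2), Pow(a, -1)) (Function('p')(a) = Pow(Add(a, a), -1) = Pow(Mul(2, a), -1) = Mul(Rational(1, 2), Pow(a, -1)))
Mul(-1, Function('p')(Add(Mul(1, -5), Pow(-3, 2)))) = Mul(-1, Mul(Rational(1, 2), Pow(Add(Mul(1, -5), Pow(-3, 2)), -1))) = Mul(-1, Mul(Rational(1, 2), Pow(Add(-5, 9), -1))) = Mul(-1, Mul(Rational(1, 2), Pow(4, -1))) = Mul(-1, Mul(Rational(1, 2), Rational(1, 4))) = Mul(-1, Rational(1, 8)) = Rational(-1, 8)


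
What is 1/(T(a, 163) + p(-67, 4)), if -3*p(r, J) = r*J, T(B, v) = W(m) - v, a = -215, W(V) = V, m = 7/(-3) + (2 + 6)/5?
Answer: -5/372 ≈ -0.013441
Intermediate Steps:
m = -11/15 (m = 7*(-⅓) + 8*(⅕) = -7/3 + 8/5 = -11/15 ≈ -0.73333)
T(B, v) = -11/15 - v
p(r, J) = -J*r/3 (p(r, J) = -r*J/3 = -J*r/3)
1/(T(a, 163) + p(-67, 4)) = 1/((-11/15 - 1*163) - ⅓*4*(-67)) = 1/((-11/15 - 163) + 268/3) = 1/(-2456/15 + 268/3) = 1/(-372/5) = -5/372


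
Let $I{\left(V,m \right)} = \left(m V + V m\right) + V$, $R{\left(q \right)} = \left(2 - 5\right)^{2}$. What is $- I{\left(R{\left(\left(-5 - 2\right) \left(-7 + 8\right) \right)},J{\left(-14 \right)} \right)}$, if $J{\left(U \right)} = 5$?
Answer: $-99$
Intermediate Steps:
$R{\left(q \right)} = 9$ ($R{\left(q \right)} = \left(-3\right)^{2} = 9$)
$I{\left(V,m \right)} = V + 2 V m$ ($I{\left(V,m \right)} = \left(V m + V m\right) + V = 2 V m + V = V + 2 V m$)
$- I{\left(R{\left(\left(-5 - 2\right) \left(-7 + 8\right) \right)},J{\left(-14 \right)} \right)} = - 9 \left(1 + 2 \cdot 5\right) = - 9 \left(1 + 10\right) = - 9 \cdot 11 = \left(-1\right) 99 = -99$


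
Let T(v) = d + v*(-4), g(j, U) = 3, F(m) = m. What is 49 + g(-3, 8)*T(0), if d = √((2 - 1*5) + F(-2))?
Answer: 49 + 3*I*√5 ≈ 49.0 + 6.7082*I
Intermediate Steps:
d = I*√5 (d = √((2 - 1*5) - 2) = √((2 - 5) - 2) = √(-3 - 2) = √(-5) = I*√5 ≈ 2.2361*I)
T(v) = -4*v + I*√5 (T(v) = I*√5 + v*(-4) = I*√5 - 4*v = -4*v + I*√5)
49 + g(-3, 8)*T(0) = 49 + 3*(-4*0 + I*√5) = 49 + 3*(0 + I*√5) = 49 + 3*(I*√5) = 49 + 3*I*√5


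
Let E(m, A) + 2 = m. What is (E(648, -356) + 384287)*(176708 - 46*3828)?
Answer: 238658460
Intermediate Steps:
E(m, A) = -2 + m
(E(648, -356) + 384287)*(176708 - 46*3828) = ((-2 + 648) + 384287)*(176708 - 46*3828) = (646 + 384287)*(176708 - 176088) = 384933*620 = 238658460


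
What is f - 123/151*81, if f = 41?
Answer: -3772/151 ≈ -24.980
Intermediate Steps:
f - 123/151*81 = 41 - 123/151*81 = 41 - 9963/151 = -3772/151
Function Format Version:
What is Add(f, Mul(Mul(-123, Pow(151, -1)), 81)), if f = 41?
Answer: Rational(-3772, 151) ≈ -24.980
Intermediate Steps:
Add(f, Mul(Mul(-123, Pow(151, -1)), 81)) = Add(41, Mul(Mul(-123, Pow(151, -1)), 81)) = Add(41, Mul(Mul(-123, Rational(1, 151)), 81)) = Add(41, Mul(Rational(-123, 151), 81)) = Add(41, Rational(-9963, 151)) = Rational(-3772, 151)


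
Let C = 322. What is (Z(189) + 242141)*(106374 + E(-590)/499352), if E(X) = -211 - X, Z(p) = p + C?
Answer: 3222301482047901/124838 ≈ 2.5812e+10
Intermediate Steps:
Z(p) = 322 + p (Z(p) = p + 322 = 322 + p)
(Z(189) + 242141)*(106374 + E(-590)/499352) = ((322 + 189) + 242141)*(106374 + (-211 - 1*(-590))/499352) = (511 + 242141)*(106374 + (-211 + 590)*(1/499352)) = 242652*(106374 + 379*(1/499352)) = 242652*(106374 + 379/499352) = 242652*(53118070027/499352) = 3222301482047901/124838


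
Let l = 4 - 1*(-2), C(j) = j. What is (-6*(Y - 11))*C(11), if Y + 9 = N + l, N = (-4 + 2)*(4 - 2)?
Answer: 1188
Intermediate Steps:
l = 6 (l = 4 + 2 = 6)
N = -4 (N = -2*2 = -4)
Y = -7 (Y = -9 + (-4 + 6) = -9 + 2 = -7)
(-6*(Y - 11))*C(11) = -6*(-7 - 11)*11 = -6*(-18)*11 = 108*11 = 1188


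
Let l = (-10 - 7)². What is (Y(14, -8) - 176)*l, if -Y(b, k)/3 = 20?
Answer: -68204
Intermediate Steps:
Y(b, k) = -60 (Y(b, k) = -3*20 = -60)
l = 289 (l = (-17)² = 289)
(Y(14, -8) - 176)*l = (-60 - 176)*289 = -236*289 = -68204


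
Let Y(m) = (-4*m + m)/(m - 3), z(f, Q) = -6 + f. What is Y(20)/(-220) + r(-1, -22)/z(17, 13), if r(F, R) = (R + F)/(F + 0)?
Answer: 394/187 ≈ 2.1070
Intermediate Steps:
r(F, R) = (F + R)/F
Y(m) = -3*m/(-3 + m) (Y(m) = (-3*m)/(-3 + m) = -3*m/(-3 + m))
Y(20)/(-220) + r(-1, -22)/z(17, 13) = -3*20/(-3 + 20)/(-220) + ((-1 - 22)/(-1))/(-6 + 17) = -3*20/17*(-1/220) - 1*(-23)/11 = -3*20*1/17*(-1/220) + 23*(1/11) = -60/17*(-1/220) + 23/11 = 3/187 + 23/11 = 394/187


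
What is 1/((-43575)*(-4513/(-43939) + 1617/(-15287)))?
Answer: 95956499/12818096700 ≈ 0.0074860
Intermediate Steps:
1/((-43575)*(-4513/(-43939) + 1617/(-15287))) = -1/(43575*(-4513*(-1/43939) + 1617*(-1/15287))) = -1/(43575*(4513/43939 - 1617/15287)) = -1/(43575*(-2059132/671695493)) = -1/43575*(-671695493/2059132) = 95956499/12818096700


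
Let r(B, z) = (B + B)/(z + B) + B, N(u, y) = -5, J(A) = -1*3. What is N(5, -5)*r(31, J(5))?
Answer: -2325/14 ≈ -166.07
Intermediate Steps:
J(A) = -3
r(B, z) = B + 2*B/(B + z) (r(B, z) = (2*B)/(B + z) + B = 2*B/(B + z) + B = B + 2*B/(B + z))
N(5, -5)*r(31, J(5)) = -155*(2 + 31 - 3)/(31 - 3) = -155*30/28 = -5*465/14 = -2325/14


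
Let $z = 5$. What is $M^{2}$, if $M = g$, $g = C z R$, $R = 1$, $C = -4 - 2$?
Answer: $900$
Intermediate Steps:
$C = -6$ ($C = -4 - 2 = -6$)
$g = -30$ ($g = \left(-6\right) 5 \cdot 1 = \left(-30\right) 1 = -30$)
$M = -30$
$M^{2} = \left(-30\right)^{2} = 900$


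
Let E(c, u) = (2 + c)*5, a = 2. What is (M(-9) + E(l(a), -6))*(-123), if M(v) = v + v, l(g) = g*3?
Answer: -2706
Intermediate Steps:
l(g) = 3*g
E(c, u) = 10 + 5*c
M(v) = 2*v
(M(-9) + E(l(a), -6))*(-123) = (2*(-9) + (10 + 5*(3*2)))*(-123) = (-18 + (10 + 5*6))*(-123) = (-18 + (10 + 30))*(-123) = (-18 + 40)*(-123) = 22*(-123) = -2706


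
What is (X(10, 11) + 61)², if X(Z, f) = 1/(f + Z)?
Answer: 1643524/441 ≈ 3726.8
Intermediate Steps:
X(Z, f) = 1/(Z + f)
(X(10, 11) + 61)² = (1/(10 + 11) + 61)² = (1/21 + 61)² = (1282/21)² = 1643524/441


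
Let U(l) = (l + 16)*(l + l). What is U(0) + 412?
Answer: 412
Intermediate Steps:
U(l) = 2*l*(16 + l) (U(l) = (16 + l)*(2*l) = 2*l*(16 + l))
U(0) + 412 = 2*0*(16 + 0) + 412 = 2*0*16 + 412 = 0 + 412 = 412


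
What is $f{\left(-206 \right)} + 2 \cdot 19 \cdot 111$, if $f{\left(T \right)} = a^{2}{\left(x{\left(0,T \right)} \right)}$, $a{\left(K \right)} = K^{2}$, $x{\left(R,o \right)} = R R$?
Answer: $4218$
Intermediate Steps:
$x{\left(R,o \right)} = R^{2}$
$f{\left(T \right)} = 0$ ($f{\left(T \right)} = \left(\left(0^{2}\right)^{2}\right)^{2} = \left(0^{2}\right)^{2} = 0^{2} = 0$)
$f{\left(-206 \right)} + 2 \cdot 19 \cdot 111 = 0 + 2 \cdot 19 \cdot 111 = 0 + 38 \cdot 111 = 0 + 4218 = 4218$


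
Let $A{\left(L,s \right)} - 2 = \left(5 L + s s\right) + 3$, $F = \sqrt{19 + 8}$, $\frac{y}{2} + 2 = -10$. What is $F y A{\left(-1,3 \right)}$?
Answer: $- 648 \sqrt{3} \approx -1122.4$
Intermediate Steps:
$y = -24$ ($y = -4 + 2 \left(-10\right) = -4 - 20 = -24$)
$F = 3 \sqrt{3}$ ($F = \sqrt{27} = 3 \sqrt{3} \approx 5.1962$)
$A{\left(L,s \right)} = 5 + s^{2} + 5 L$ ($A{\left(L,s \right)} = 2 + \left(\left(5 L + s s\right) + 3\right) = 2 + \left(\left(5 L + s^{2}\right) + 3\right) = 2 + \left(\left(s^{2} + 5 L\right) + 3\right) = 2 + \left(3 + s^{2} + 5 L\right) = 5 + s^{2} + 5 L$)
$F y A{\left(-1,3 \right)} = 3 \sqrt{3} \left(-24\right) \left(5 + 3^{2} + 5 \left(-1\right)\right) = - 72 \sqrt{3} \left(5 + 9 - 5\right) = - 72 \sqrt{3} \cdot 9 = - 648 \sqrt{3}$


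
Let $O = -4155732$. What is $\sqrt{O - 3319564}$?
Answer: $4 i \sqrt{467206} \approx 2734.1 i$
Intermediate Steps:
$\sqrt{O - 3319564} = \sqrt{-4155732 - 3319564} = \sqrt{-7475296} = 4 i \sqrt{467206}$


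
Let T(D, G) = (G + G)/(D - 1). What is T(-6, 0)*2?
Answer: 0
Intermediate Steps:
T(D, G) = 2*G/(-1 + D) (T(D, G) = (2*G)/(-1 + D) = 2*G/(-1 + D))
T(-6, 0)*2 = (2*0/(-1 - 6))*2 = (2*0/(-7))*2 = (2*0*(-⅐))*2 = 0*2 = 0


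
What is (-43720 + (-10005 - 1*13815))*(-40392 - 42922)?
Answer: 5627027560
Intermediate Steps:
(-43720 + (-10005 - 1*13815))*(-40392 - 42922) = (-43720 + (-10005 - 13815))*(-83314) = (-43720 - 23820)*(-83314) = -67540*(-83314) = 5627027560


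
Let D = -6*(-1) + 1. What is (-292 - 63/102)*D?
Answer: -69643/34 ≈ -2048.3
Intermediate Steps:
D = 7 (D = 6 + 1 = 7)
(-292 - 63/102)*D = (-292 - 63/102)*7 = (-292 - 63*1/102)*7 = (-292 - 21/34)*7 = -9949/34*7 = -69643/34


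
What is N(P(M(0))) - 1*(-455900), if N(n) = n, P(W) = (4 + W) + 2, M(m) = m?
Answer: 455906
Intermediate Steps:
P(W) = 6 + W
N(P(M(0))) - 1*(-455900) = (6 + 0) - 1*(-455900) = 6 + 455900 = 455906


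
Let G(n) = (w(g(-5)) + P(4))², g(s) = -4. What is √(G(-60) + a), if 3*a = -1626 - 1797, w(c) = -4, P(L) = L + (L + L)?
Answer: I*√1077 ≈ 32.818*I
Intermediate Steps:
P(L) = 3*L (P(L) = L + 2*L = 3*L)
G(n) = 64 (G(n) = (-4 + 3*4)² = (-4 + 12)² = 8² = 64)
a = -1141 (a = (-1626 - 1797)/3 = (⅓)*(-3423) = -1141)
√(G(-60) + a) = √(64 - 1141) = √(-1077) = I*√1077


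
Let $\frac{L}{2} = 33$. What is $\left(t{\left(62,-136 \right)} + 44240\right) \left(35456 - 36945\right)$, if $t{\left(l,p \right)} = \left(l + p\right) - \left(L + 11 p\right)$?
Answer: $-67892444$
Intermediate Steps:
$L = 66$ ($L = 2 \cdot 33 = 66$)
$t{\left(l,p \right)} = -66 + l - 10 p$ ($t{\left(l,p \right)} = \left(l + p\right) + \left(\left(- 12 p + p\right) - 66\right) = \left(l + p\right) - \left(66 + 11 p\right) = -66 + l - 10 p$)
$\left(t{\left(62,-136 \right)} + 44240\right) \left(35456 - 36945\right) = \left(\left(-66 + 62 - -1360\right) + 44240\right) \left(35456 - 36945\right) = \left(\left(-66 + 62 + 1360\right) + 44240\right) \left(-1489\right) = \left(1356 + 44240\right) \left(-1489\right) = 45596 \left(-1489\right) = -67892444$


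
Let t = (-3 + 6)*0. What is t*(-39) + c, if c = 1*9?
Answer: 9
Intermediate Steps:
t = 0 (t = 3*0 = 0)
c = 9
t*(-39) + c = 0*(-39) + 9 = 0 + 9 = 9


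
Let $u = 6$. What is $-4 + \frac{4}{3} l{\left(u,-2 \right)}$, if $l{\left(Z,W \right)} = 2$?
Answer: $- \frac{4}{3} \approx -1.3333$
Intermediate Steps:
$-4 + \frac{4}{3} l{\left(u,-2 \right)} = -4 + \frac{4}{3} \cdot 2 = -4 + \frac{8}{3} = - \frac{4}{3}$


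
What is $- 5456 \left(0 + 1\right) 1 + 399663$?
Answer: $394207$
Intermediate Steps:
$- 5456 \left(0 + 1\right) 1 + 399663 = - 5456 \cdot 1 \cdot 1 + 399663 = \left(-5456\right) 1 + 399663 = -5456 + 399663 = 394207$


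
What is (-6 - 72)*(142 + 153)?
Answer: -23010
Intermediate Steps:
(-6 - 72)*(142 + 153) = -78*295 = -23010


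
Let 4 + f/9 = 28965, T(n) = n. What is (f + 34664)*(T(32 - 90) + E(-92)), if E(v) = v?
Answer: -44296950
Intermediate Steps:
f = 260649 (f = -36 + 9*28965 = -36 + 260685 = 260649)
(f + 34664)*(T(32 - 90) + E(-92)) = (260649 + 34664)*((32 - 90) - 92) = 295313*(-58 - 92) = 295313*(-150) = -44296950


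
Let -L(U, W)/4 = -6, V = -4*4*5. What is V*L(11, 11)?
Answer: -1920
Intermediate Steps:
V = -80 (V = -16*5 = -80)
L(U, W) = 24 (L(U, W) = -4*(-6) = 24)
V*L(11, 11) = -80*24 = -1920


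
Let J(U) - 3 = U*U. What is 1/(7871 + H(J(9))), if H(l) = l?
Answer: 1/7955 ≈ 0.00012571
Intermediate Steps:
J(U) = 3 + U**2 (J(U) = 3 + U*U = 3 + U**2)
1/(7871 + H(J(9))) = 1/(7871 + (3 + 9**2)) = 1/(7871 + (3 + 81)) = 1/(7871 + 84) = 1/7955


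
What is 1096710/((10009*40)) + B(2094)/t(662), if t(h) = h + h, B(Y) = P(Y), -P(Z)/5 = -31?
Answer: 9463124/3312979 ≈ 2.8564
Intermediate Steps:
P(Z) = 155 (P(Z) = -5*(-31) = 155)
B(Y) = 155
t(h) = 2*h
1096710/((10009*40)) + B(2094)/t(662) = 1096710/((10009*40)) + 155/((2*662)) = 1096710/400360 + 155/1324 = 1096710*(1/400360) + 155*(1/1324) = 109671/40036 + 155/1324 = 9463124/3312979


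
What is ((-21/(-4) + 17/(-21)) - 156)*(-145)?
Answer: 1845995/84 ≈ 21976.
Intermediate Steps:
((-21/(-4) + 17/(-21)) - 156)*(-145) = ((-21*(-1/4) + 17*(-1/21)) - 156)*(-145) = ((21/4 - 17/21) - 156)*(-145) = (373/84 - 156)*(-145) = -12731/84*(-145) = 1845995/84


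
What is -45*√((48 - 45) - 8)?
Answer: -45*I*√5 ≈ -100.62*I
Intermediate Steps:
-45*√((48 - 45) - 8) = -45*√(3 - 8) = -45*I*√5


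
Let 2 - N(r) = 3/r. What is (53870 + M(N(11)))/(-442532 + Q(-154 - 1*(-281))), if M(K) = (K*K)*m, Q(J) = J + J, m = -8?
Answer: -1085897/8919273 ≈ -0.12175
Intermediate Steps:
Q(J) = 2*J
N(r) = 2 - 3/r
M(K) = -8*K² (M(K) = (K*K)*(-8) = K²*(-8) = -8*K²)
(53870 + M(N(11)))/(-442532 + Q(-154 - 1*(-281))) = (53870 - 8*(2 - 3/11)²)/(-442532 + 2*(-154 - 1*(-281))) = (53870 - 8*(2 - 3*1/11)²)/(-442532 + 2*(-154 + 281)) = (53870 - 8*(2 - 3/11)²)/(-442532 + 2*127) = (53870 - 8*(19/11)²)/(-442532 + 254) = (53870 - 8*361/121)/(-442278) = (53870 - 2888/121)*(-1/442278) = (6515382/121)*(-1/442278) = -1085897/8919273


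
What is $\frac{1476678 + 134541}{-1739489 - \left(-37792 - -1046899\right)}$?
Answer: $- \frac{1611219}{2748596} \approx -0.5862$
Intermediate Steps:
$\frac{1476678 + 134541}{-1739489 - \left(-37792 - -1046899\right)} = \frac{1611219}{-1739489 - \left(-37792 + 1046899\right)} = \frac{1611219}{-1739489 - 1009107} = \frac{1611219}{-2748596} = 1611219 \left(- \frac{1}{2748596}\right) = - \frac{1611219}{2748596}$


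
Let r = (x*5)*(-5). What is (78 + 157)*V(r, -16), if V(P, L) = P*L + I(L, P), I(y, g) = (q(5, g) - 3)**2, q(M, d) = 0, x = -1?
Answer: -91885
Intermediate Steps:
I(y, g) = 9 (I(y, g) = (0 - 3)**2 = (-3)**2 = 9)
r = 25 (r = -1*5*(-5) = -5*(-5) = 25)
V(P, L) = 9 + L*P (V(P, L) = P*L + 9 = L*P + 9 = 9 + L*P)
(78 + 157)*V(r, -16) = (78 + 157)*(9 - 16*25) = 235*(9 - 400) = 235*(-391) = -91885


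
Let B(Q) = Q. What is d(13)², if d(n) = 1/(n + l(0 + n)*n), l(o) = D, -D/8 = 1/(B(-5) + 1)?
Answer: 1/1521 ≈ 0.00065746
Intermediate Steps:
D = 2 (D = -8/(-5 + 1) = -8/(-4) = -8*(-¼) = 2)
l(o) = 2
d(n) = 1/(3*n) (d(n) = 1/(n + 2*n) = 1/(3*n))
d(13)² = ((⅓)/13)² = ((⅓)*(1/13))² = (1/39)² = 1/1521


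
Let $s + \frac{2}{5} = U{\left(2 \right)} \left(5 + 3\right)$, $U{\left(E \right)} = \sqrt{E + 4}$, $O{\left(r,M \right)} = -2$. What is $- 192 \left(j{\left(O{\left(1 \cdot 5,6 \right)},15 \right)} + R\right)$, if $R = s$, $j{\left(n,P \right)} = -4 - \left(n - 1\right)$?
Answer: $\frac{1344}{5} - 1536 \sqrt{6} \approx -3493.6$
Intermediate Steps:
$U{\left(E \right)} = \sqrt{4 + E}$
$j{\left(n,P \right)} = -3 - n$ ($j{\left(n,P \right)} = -4 - \left(-1 + n\right) = -3 - n$)
$s = - \frac{2}{5} + 8 \sqrt{6}$ ($s = - \frac{2}{5} + \sqrt{4 + 2} \left(5 + 3\right) = - \frac{2}{5} + \sqrt{6} \cdot 8 = - \frac{2}{5} + 8 \sqrt{6} \approx 19.196$)
$R = - \frac{2}{5} + 8 \sqrt{6} \approx 19.196$
$- 192 \left(j{\left(O{\left(1 \cdot 5,6 \right)},15 \right)} + R\right) = - 192 \left(\left(-3 - -2\right) - \left(\frac{2}{5} - 8 \sqrt{6}\right)\right) = - 192 \left(\left(-3 + 2\right) - \left(\frac{2}{5} - 8 \sqrt{6}\right)\right) = - 192 \left(-1 - \left(\frac{2}{5} - 8 \sqrt{6}\right)\right) = - 192 \left(- \frac{7}{5} + 8 \sqrt{6}\right) = \frac{1344}{5} - 1536 \sqrt{6}$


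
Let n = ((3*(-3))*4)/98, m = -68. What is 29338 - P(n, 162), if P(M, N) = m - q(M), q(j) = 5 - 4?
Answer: 29407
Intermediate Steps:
q(j) = 1
n = -18/49 (n = -9*4*(1/98) = -36*1/98 = -18/49 ≈ -0.36735)
P(M, N) = -69 (P(M, N) = -68 - 1*1 = -68 - 1 = -69)
29338 - P(n, 162) = 29338 - 1*(-69) = 29338 + 69 = 29407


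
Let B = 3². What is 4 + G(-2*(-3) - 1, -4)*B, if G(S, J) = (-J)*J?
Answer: -140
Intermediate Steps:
B = 9
G(S, J) = -J²
4 + G(-2*(-3) - 1, -4)*B = 4 - 1*(-4)²*9 = 4 - 1*16*9 = 4 - 16*9 = 4 - 144 = -140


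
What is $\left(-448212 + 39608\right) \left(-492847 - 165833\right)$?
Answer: $269139282720$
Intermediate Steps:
$\left(-448212 + 39608\right) \left(-492847 - 165833\right) = - 408604 \left(-492847 - 165833\right) = \left(-408604\right) \left(-658680\right) = 269139282720$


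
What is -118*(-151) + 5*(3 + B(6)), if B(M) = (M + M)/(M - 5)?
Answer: 17893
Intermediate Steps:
B(M) = 2*M/(-5 + M) (B(M) = (2*M)/(-5 + M) = 2*M/(-5 + M))
-118*(-151) + 5*(3 + B(6)) = -118*(-151) + 5*(3 + 2*6/(-5 + 6)) = 17818 + 5*(3 + 2*6/1) = 17818 + 5*(3 + 2*6*1) = 17818 + 5*(3 + 12) = 17818 + 5*15 = 17818 + 75 = 17893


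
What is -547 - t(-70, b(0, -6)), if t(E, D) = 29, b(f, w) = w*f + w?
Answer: -576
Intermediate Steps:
b(f, w) = w + f*w (b(f, w) = f*w + w = w + f*w)
-547 - t(-70, b(0, -6)) = -547 - 1*29 = -547 - 29 = -576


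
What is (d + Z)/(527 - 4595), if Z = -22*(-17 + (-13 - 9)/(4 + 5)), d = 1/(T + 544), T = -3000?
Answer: -9455591/89919072 ≈ -0.10516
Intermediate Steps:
d = -1/2456 (d = 1/(-3000 + 544) = 1/(-2456) = -1/2456 ≈ -0.00040717)
Z = 3850/9 (Z = -22*(-17 - 22/9) = -22*(-175/9) = 3850/9 ≈ 427.78)
(d + Z)/(527 - 4595) = (-1/2456 + 3850/9)/(527 - 4595) = (9455591/22104)/(-4068) = (9455591/22104)*(-1/4068) = -9455591/89919072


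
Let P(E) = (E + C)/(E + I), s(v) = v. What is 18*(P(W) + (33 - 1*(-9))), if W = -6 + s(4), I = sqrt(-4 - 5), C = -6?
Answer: 10116/13 + 432*I/13 ≈ 778.15 + 33.231*I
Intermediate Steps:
I = 3*I (I = sqrt(-9) = 3*I ≈ 3.0*I)
W = -2 (W = -6 + 4 = -2)
P(E) = (-6 + E)/(E + 3*I) (P(E) = (E - 6)/(E + 3*I) = (-6 + E)/(E + 3*I))
18*(P(W) + (33 - 1*(-9))) = 18*((-6 - 2)/(-2 + 3*I) + (33 - 1*(-9))) = 18*(((-2 - 3*I)/13)*(-8) + (33 + 9)) = 18*(-8*(-2 - 3*I)/13 + 42) = 18*(42 - 8*(-2 - 3*I)/13) = 756 - 144*(-2 - 3*I)/13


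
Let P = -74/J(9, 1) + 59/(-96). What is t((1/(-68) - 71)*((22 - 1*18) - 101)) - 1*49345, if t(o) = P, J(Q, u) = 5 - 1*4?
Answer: -4744283/96 ≈ -49420.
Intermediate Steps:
J(Q, u) = 1 (J(Q, u) = 5 - 4 = 1)
P = -7163/96 (P = -74/1 + 59/(-96) = -74*1 + 59*(-1/96) = -74 - 59/96 = -7163/96 ≈ -74.615)
t(o) = -7163/96
t((1/(-68) - 71)*((22 - 1*18) - 101)) - 1*49345 = -7163/96 - 1*49345 = -7163/96 - 49345 = -4744283/96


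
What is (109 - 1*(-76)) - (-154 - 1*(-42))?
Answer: 297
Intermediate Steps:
(109 - 1*(-76)) - (-154 - 1*(-42)) = (109 + 76) - (-154 + 42) = 185 - 1*(-112) = 185 + 112 = 297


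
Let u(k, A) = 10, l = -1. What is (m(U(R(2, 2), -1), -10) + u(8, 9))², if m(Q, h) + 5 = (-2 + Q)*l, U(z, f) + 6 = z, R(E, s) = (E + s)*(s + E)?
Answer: 9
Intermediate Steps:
R(E, s) = (E + s)² (R(E, s) = (E + s)*(E + s) = (E + s)²)
U(z, f) = -6 + z
m(Q, h) = -3 - Q (m(Q, h) = -5 + (-2 + Q)*(-1) = -5 + (2 - Q) = -3 - Q)
(m(U(R(2, 2), -1), -10) + u(8, 9))² = ((-3 - (-6 + (2 + 2)²)) + 10)² = ((-3 - (-6 + 4²)) + 10)² = ((-3 - (-6 + 16)) + 10)² = ((-3 - 1*10) + 10)² = ((-3 - 10) + 10)² = (-13 + 10)² = (-3)² = 9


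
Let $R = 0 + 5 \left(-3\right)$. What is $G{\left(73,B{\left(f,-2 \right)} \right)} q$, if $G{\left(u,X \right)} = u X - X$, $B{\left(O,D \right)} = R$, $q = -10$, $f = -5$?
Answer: $10800$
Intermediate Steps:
$R = -15$ ($R = 0 - 15 = -15$)
$B{\left(O,D \right)} = -15$
$G{\left(u,X \right)} = - X + X u$ ($G{\left(u,X \right)} = X u - X = - X + X u$)
$G{\left(73,B{\left(f,-2 \right)} \right)} q = - 15 \left(-1 + 73\right) \left(-10\right) = \left(-15\right) 72 \left(-10\right) = \left(-1080\right) \left(-10\right) = 10800$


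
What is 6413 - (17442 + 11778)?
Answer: -22807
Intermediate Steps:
6413 - (17442 + 11778) = 6413 - 1*29220 = 6413 - 29220 = -22807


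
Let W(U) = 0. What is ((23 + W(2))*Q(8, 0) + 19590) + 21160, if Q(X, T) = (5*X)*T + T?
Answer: 40750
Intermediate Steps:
Q(X, T) = T + 5*T*X (Q(X, T) = 5*T*X + T = T + 5*T*X)
((23 + W(2))*Q(8, 0) + 19590) + 21160 = ((23 + 0)*(0*(1 + 5*8)) + 19590) + 21160 = (23*(0*(1 + 40)) + 19590) + 21160 = (23*(0*41) + 19590) + 21160 = (23*0 + 19590) + 21160 = (0 + 19590) + 21160 = 19590 + 21160 = 40750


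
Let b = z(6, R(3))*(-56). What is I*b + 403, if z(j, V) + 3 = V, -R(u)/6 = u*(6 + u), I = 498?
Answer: 4601923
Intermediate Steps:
R(u) = -6*u*(6 + u)
z(j, V) = -3 + V
b = 9240 (b = (-3 - 6*3*(6 + 3))*(-56) = (-3 - 6*3*9)*(-56) = (-3 - 162)*(-56) = -165*(-56) = 9240)
I*b + 403 = 498*9240 + 403 = 4601520 + 403 = 4601923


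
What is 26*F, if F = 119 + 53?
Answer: 4472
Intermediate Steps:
F = 172
26*F = 26*172 = 4472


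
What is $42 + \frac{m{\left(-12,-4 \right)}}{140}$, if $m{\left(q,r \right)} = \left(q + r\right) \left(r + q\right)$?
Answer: $\frac{1534}{35} \approx 43.829$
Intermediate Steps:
$m{\left(q,r \right)} = \left(q + r\right)^{2}$ ($m{\left(q,r \right)} = \left(q + r\right) \left(q + r\right) = \left(q + r\right)^{2}$)
$42 + \frac{m{\left(-12,-4 \right)}}{140} = 42 + \frac{\left(-12 - 4\right)^{2}}{140} = 42 + \left(-16\right)^{2} \cdot \frac{1}{140} = 42 + 256 \cdot \frac{1}{140} = 42 + \frac{64}{35} = \frac{1534}{35}$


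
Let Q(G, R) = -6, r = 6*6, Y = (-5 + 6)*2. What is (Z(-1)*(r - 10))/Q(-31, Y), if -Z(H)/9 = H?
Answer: -39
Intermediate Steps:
Y = 2 (Y = 1*2 = 2)
r = 36
Z(H) = -9*H
(Z(-1)*(r - 10))/Q(-31, Y) = ((-9*(-1))*(36 - 10))/(-6) = (9*26)*(-⅙) = 234*(-⅙) = -39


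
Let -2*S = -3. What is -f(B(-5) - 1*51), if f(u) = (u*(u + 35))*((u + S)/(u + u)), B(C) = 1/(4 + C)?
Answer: -1717/4 ≈ -429.25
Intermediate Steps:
S = 3/2 (S = -½*(-3) = 3/2 ≈ 1.5000)
f(u) = (35 + u)*(3/2 + u)/2 (f(u) = (u*(u + 35))*((u + 3/2)/(u + u)) = (u*(35 + u))*((3/2 + u)/((2*u))) = (u*(35 + u))*((3/2 + u)*(1/(2*u))) = (u*(35 + u))*((3/2 + u)/(2*u)) = (35 + u)*(3/2 + u)/2)
-f(B(-5) - 1*51) = -(105/4 + (1/(4 - 5) - 1*51)²/2 + 73*(1/(4 - 5) - 1*51)/4) = -(105/4 + (1/(-1) - 51)²/2 + 73*(1/(-1) - 51)/4) = -(105/4 + (-1 - 51)²/2 + 73*(-1 - 51)/4) = -(105/4 + (½)*(-52)² + (73/4)*(-52)) = -(105/4 + (½)*2704 - 949) = -(105/4 + 1352 - 949) = -1*1717/4 = -1717/4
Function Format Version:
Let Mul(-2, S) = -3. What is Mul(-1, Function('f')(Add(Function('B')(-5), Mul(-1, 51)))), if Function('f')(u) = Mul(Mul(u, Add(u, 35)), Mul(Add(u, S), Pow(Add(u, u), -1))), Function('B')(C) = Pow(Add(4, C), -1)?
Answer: Rational(-1717, 4) ≈ -429.25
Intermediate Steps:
S = Rational(3, 2) (S = Mul(Rational(-1, 2), -3) = Rational(3, 2) ≈ 1.5000)
Function('f')(u) = Mul(Rational(1, 2), Add(35, u), Add(Rational(3, 2), u)) (Function('f')(u) = Mul(Mul(u, Add(u, 35)), Mul(Add(u, Rational(3, 2)), Pow(Add(u, u), -1))) = Mul(Mul(u, Add(35, u)), Mul(Add(Rational(3, 2), u), Pow(Mul(2, u), -1))) = Mul(Mul(u, Add(35, u)), Mul(Add(Rational(3, 2), u), Mul(Rational(1, 2), Pow(u, -1)))) = Mul(Mul(u, Add(35, u)), Mul(Rational(1, 2), Pow(u, -1), Add(Rational(3, 2), u))) = Mul(Rational(1, 2), Add(35, u), Add(Rational(3, 2), u)))
Mul(-1, Function('f')(Add(Function('B')(-5), Mul(-1, 51)))) = Mul(-1, Add(Rational(105, 4), Mul(Rational(1, 2), Pow(Add(Pow(Add(4, -5), -1), Mul(-1, 51)), 2)), Mul(Rational(73, 4), Add(Pow(Add(4, -5), -1), Mul(-1, 51))))) = Mul(-1, Add(Rational(105, 4), Mul(Rational(1, 2), Pow(Add(Pow(-1, -1), -51), 2)), Mul(Rational(73, 4), Add(Pow(-1, -1), -51)))) = Mul(-1, Add(Rational(105, 4), Mul(Rational(1, 2), Pow(Add(-1, -51), 2)), Mul(Rational(73, 4), Add(-1, -51)))) = Mul(-1, Add(Rational(105, 4), Mul(Rational(1, 2), Pow(-52, 2)), Mul(Rational(73, 4), -52))) = Mul(-1, Add(Rational(105, 4), Mul(Rational(1, 2), 2704), -949)) = Mul(-1, Add(Rational(105, 4), 1352, -949)) = Mul(-1, Rational(1717, 4)) = Rational(-1717, 4)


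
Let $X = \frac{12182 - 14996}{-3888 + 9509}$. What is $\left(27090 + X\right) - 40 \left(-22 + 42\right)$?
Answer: $\frac{21110468}{803} \approx 26290.0$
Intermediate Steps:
$X = - \frac{402}{803}$ ($X = - \frac{2814}{5621} = \left(-2814\right) \frac{1}{5621} = - \frac{402}{803} \approx -0.50062$)
$\left(27090 + X\right) - 40 \left(-22 + 42\right) = \left(27090 - \frac{402}{803}\right) - 40 \left(-22 + 42\right) = \frac{21752868}{803} - 800 = \frac{21110468}{803}$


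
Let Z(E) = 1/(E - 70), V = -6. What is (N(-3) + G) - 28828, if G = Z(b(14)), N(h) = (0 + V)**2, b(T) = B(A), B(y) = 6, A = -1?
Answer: -1842689/64 ≈ -28792.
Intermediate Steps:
b(T) = 6
N(h) = 36 (N(h) = (0 - 6)**2 = (-6)**2 = 36)
Z(E) = 1/(-70 + E)
G = -1/64 (G = 1/(-70 + 6) = 1/(-64) = -1/64 ≈ -0.015625)
(N(-3) + G) - 28828 = (36 - 1/64) - 28828 = 2303/64 - 28828 = -1842689/64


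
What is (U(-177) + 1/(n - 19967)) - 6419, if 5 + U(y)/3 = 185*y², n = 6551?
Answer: 233185655975/13416 ≈ 1.7381e+7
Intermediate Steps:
U(y) = -15 + 555*y² (U(y) = -15 + 3*(185*y²) = -15 + 555*y²)
(U(-177) + 1/(n - 19967)) - 6419 = ((-15 + 555*(-177)²) + 1/(6551 - 19967)) - 6419 = ((-15 + 555*31329) + 1/(-13416)) - 6419 = ((-15 + 17387595) - 1/13416) - 6419 = (17387580 - 1/13416) - 6419 = 233271773279/13416 - 6419 = 233185655975/13416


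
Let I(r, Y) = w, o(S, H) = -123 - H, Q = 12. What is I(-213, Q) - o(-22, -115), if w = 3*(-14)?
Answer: -34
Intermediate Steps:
w = -42
I(r, Y) = -42
I(-213, Q) - o(-22, -115) = -42 - (-123 - 1*(-115)) = -42 - (-123 + 115) = -42 - 1*(-8) = -42 + 8 = -34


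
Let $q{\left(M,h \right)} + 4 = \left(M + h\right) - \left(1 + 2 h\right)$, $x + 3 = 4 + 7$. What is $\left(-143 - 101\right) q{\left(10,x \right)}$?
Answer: $732$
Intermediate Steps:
$x = 8$ ($x = -3 + \left(4 + 7\right) = -3 + 11 = 8$)
$q{\left(M,h \right)} = -5 + M - h$ ($q{\left(M,h \right)} = -4 - \left(1 + h - M\right) = -5 + M - h$)
$\left(-143 - 101\right) q{\left(10,x \right)} = \left(-143 - 101\right) \left(-5 + 10 - 8\right) = - 244 \left(-5 + 10 - 8\right) = \left(-244\right) \left(-3\right) = 732$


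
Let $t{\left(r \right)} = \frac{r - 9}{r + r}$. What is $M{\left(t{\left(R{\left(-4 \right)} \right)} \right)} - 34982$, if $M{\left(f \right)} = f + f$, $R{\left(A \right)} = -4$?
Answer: $- \frac{139915}{4} \approx -34979.0$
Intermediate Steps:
$t{\left(r \right)} = \frac{-9 + r}{2 r}$
$M{\left(f \right)} = 2 f$
$M{\left(t{\left(R{\left(-4 \right)} \right)} \right)} - 34982 = 2 \frac{-9 - 4}{2 \left(-4\right)} - 34982 = 2 \cdot \frac{1}{2} \left(- \frac{1}{4}\right) \left(-13\right) - 34982 = 2 \cdot \frac{13}{8} - 34982 = \frac{13}{4} - 34982 = - \frac{139915}{4}$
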